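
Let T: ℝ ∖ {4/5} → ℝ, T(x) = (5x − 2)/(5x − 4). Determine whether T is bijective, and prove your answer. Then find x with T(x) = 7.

If T(x) = 1, cross-multiplying gives 5(5x − 2) = 5(5x − 4), which simplifies to −10 = −20 — false.  So 1 has no preimage and T is not surjective.
Therefore T is not bijective.
Solving T(x) = 7: cross-multiplying gives 5x − 2 = 7(5x − 4), which rearranges to −30x = −26, so x = 13/15.

13/15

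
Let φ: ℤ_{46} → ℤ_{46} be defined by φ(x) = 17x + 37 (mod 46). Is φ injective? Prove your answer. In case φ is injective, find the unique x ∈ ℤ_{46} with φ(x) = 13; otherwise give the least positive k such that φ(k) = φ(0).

4

If φ(u) = φ(v), then 17u ≡ 17v (mod 46). Because gcd(17, 46) = 1, we may cancel 17 to get u ≡ v (mod 46).
Therefore φ is injective.
We now compute 17⁻¹ mod 46 explicitly. Euclid's algorithm: 46 = 2·17 + 12, 17 = 1·12 + 5, 12 = 2·5 + 2, 5 = 2·2 + 1; back-substituting gives 1 = 19·17 − 7·46, so 17⁻¹ ≡ 19 (mod 46).
Since φ is injective, we find φ⁻¹(13): we need 17x ≡ 13 − 37 ≡ 22 (mod 46). Using 17⁻¹ = 19: x ≡ 19·22 = 418 = 9·46 + 4, so x = 4.
Check: φ(4) = 17·4 + 37 = 105 = 2·46 + 13 ≡ 13 (mod 46).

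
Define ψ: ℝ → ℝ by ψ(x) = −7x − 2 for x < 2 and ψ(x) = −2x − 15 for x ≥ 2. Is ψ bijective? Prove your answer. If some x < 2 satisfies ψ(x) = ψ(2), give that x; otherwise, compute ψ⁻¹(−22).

7/2

Both pieces are strictly decreasing (slopes −7 and −2), so each is injective on its own interval.
The left piece maps (−∞, 2) onto (−16, ∞); the right piece maps [2, ∞) onto (−∞, −19].
The images leave a gap (−16 has no preimage), so ψ is not surjective, hence not bijective.
Because the two images are disjoint, no x < 2 has ψ(x) = ψ(2), so we compute ψ⁻¹(−22): −22 lies in (−∞, −19], so solve −2x − 15 = −22: x = (−22 + 15)/(−2) = 7/2.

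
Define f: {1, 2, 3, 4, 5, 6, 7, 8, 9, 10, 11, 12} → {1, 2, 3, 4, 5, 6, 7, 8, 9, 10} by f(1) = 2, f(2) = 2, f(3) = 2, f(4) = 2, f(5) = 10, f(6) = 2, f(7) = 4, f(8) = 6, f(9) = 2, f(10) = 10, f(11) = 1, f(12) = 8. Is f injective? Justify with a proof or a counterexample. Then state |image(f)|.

f(1) = 2 = f(2) with 1 ≠ 2, so f is not injective.
The image of f is {1, 2, 4, 6, 8, 10}, which has 6 elements.

6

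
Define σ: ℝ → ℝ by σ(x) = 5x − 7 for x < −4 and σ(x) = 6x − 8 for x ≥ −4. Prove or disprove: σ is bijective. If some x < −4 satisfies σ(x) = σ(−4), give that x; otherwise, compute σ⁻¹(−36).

-5

Both pieces are strictly increasing (slopes 5 and 6), so each is injective on its own interval.
The left piece maps (−∞, −4) onto (−∞, −27); the right piece maps [−4, ∞) onto [−32, ∞).
These images overlap. In particular σ(−4) = −32 (right piece), and solving 5x − 7 = −32 on the left piece gives x = −5 < −4.
So σ(−5) = σ(−4) with −5 ≠ −4, and σ is not injective, hence not bijective. This x = −5 is the requested value below −4.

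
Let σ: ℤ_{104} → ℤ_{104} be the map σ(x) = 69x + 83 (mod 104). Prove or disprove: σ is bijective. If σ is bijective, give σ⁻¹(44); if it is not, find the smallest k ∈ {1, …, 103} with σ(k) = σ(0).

Recall that σ is injective when σ(a) = σ(b) forces a = b.
If σ(a) = σ(b), then 69a ≡ 69b (mod 104). Because gcd(69, 104) = 1, we may cancel 69 to get a ≡ b (mod 104).
We now compute 69⁻¹ mod 104 explicitly. Euclid's algorithm: 104 = 1·69 + 35, 69 = 1·35 + 34, 35 = 1·34 + 1; back-substituting gives 1 = 101·69 − 67·104, so 69⁻¹ ≡ 101 (mod 104).
For any y ∈ ℤ_{104}, x = 101(y − 83) mod 104 satisfies σ(x) = 69·101(y − 83) + 83 ≡ y (since 69·101 ≡ 1 mod 104). So every y has a preimage.
Thus σ is bijective.
Since σ is bijective, we compute σ⁻¹(44): solve 69x + 83 ≡ 44 (mod 104), i.e. 69x ≡ 65 (mod 104).
Multiplying by 69⁻¹ = 101 gives x ≡ 101·65 = 6565 = 63·104 + 13 ≡ 13 (mod 104).
Check: σ(13) = 69·13 + 83 = 980 = 9·104 + 44 ≡ 44 (mod 104).

13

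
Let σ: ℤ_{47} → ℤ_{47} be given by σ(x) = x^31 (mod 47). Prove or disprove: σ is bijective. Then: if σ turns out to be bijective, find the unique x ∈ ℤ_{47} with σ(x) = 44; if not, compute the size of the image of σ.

Since 47 is prime, the nonzero elements of ℤ_{47} form a cyclic group of order 46.
As gcd(31, 46) = 1, raising to the 31st power is a bijection on this group: if u^31 ≡ v^31 then (uv^{−1})^31 = 1, and the only element of order dividing gcd(31, 46) = 1 is 1, so u = v.
With σ(0) = 0 this makes σ injective on all of ℤ_{47}, hence bijective (finite equal-size domain and codomain). In particular σ is bijective.
Since σ is bijective, we find the preimage of 44. The inverse of x ↦ x^31 on (ℤ_{47})^× is x ↦ x^3, because 31·3 = 93 = 2·46 + 1 ≡ 1 (mod 46) and x^{46} = 1 for x ≠ 0 (Fermat). So σ⁻¹(44) = 44^3 mod 47.
Repeated squaring mod 47: 44^1 ≡ 44, 44^2 ≡ 44² = 1936 ≡ 9. Since 3 = 2 + 1, 44^3 ≡ 9·44: 9·44 = 396 ≡ 20. So 44^3 ≡ 20 (mod 47).
Hence σ⁻¹(44) = 20.

20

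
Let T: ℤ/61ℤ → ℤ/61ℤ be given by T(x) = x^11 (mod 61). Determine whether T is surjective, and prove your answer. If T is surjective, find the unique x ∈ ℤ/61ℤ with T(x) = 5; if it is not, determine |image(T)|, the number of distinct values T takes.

4

Since 61 is prime, the nonzero elements of ℤ/61ℤ form a cyclic group of order 60.
As gcd(11, 60) = 1, raising to the 11th power is a bijection on this group: if s^11 ≡ t^11 then (st^{−1})^11 = 1, and the only element of order dividing gcd(11, 60) = 1 is 1, so s = t.
With T(0) = 0 this makes T injective on all of ℤ/61ℤ, hence bijective (finite equal-size domain and codomain). In particular T is surjective.
Since T is surjective, we find the preimage of 5. The inverse of x ↦ x^11 on (ℤ/61ℤ)^× is x ↦ x^11, because 11·11 = 121 = 2·60 + 1 ≡ 1 (mod 60) and x^{60} = 1 for x ≠ 0 (Fermat). So T⁻¹(5) = 5^11 mod 61.
Repeated squaring mod 61: 5^1 ≡ 5, 5^2 ≡ 5² = 25, 5^4 ≡ 25² = 625 ≡ 15, 5^8 ≡ 15² = 225 ≡ 42. Since 11 = 8 + 2 + 1, 5^11 ≡ 42·25·5: 42·25 = 1050 ≡ 13, then 13·5 = 65 ≡ 4. So 5^11 ≡ 4 (mod 61).
Hence T⁻¹(5) = 4.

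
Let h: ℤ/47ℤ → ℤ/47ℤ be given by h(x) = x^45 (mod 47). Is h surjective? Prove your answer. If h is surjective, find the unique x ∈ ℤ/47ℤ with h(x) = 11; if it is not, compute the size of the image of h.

Since 47 is prime, the nonzero elements of ℤ/47ℤ form a cyclic group of order 46.
As gcd(45, 46) = 1, raising to the 45th power is a bijection on this group: if s^45 ≡ t^45 then (st^{−1})^45 = 1, and the only element of order dividing gcd(45, 46) = 1 is 1, so s = t.
With h(0) = 0 this makes h injective on all of ℤ/47ℤ, hence bijective (finite equal-size domain and codomain). In particular h is surjective.
Since h is surjective, we find the preimage of 11. The inverse of x ↦ x^45 on (ℤ/47ℤ)^× is x ↦ x^45, because 45·45 = 2025 = 44·46 + 1 ≡ 1 (mod 46) and x^{46} = 1 for x ≠ 0 (Fermat). So h⁻¹(11) = 11^45 mod 47.
Repeated squaring mod 47: 11^1 ≡ 11, 11^2 ≡ 11² = 121 ≡ 27, 11^4 ≡ 27² = 729 ≡ 24, 11^8 ≡ 24² = 576 ≡ 12, 11^16 ≡ 12² = 144 ≡ 3, 11^32 ≡ 3² = 9. Since 45 = 32 + 8 + 4 + 1, 11^45 ≡ 9·12·24·11: 9·12 = 108 ≡ 14, then 14·24 = 336 ≡ 7, then 7·11 = 77 ≡ 30. So 11^45 ≡ 30 (mod 47).
Hence h⁻¹(11) = 30.

30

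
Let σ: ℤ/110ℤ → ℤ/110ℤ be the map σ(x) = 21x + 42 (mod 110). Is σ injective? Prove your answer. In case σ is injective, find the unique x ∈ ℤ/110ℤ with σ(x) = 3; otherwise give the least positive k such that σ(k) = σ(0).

61

Recall that σ is injective if σ(x_1) = σ(x_2) implies x_1 = x_2.
If σ(x_1) = σ(x_2), then 21x_1 ≡ 21x_2 (mod 110). Because gcd(21, 110) = 1, we may cancel 21 to get x_1 ≡ x_2 (mod 110).
Thus σ is injective.
We now compute 21⁻¹ mod 110 explicitly. Euclid's algorithm: 110 = 5·21 + 5, 21 = 4·5 + 1; back-substituting gives 1 = 21·21 − 4·110, so 21⁻¹ ≡ 21 (mod 110).
Since σ is injective, we find σ⁻¹(3): we need 21x ≡ 3 − 42 ≡ 71 (mod 110). Using 21⁻¹ = 21: x ≡ 21·71 = 1491 = 13·110 + 61, so x = 61.
Check: σ(61) = 21·61 + 42 = 1323 = 12·110 + 3 ≡ 3 (mod 110).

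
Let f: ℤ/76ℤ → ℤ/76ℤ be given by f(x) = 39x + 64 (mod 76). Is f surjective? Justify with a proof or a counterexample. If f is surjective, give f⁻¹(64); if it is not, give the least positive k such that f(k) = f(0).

0

Since gcd(39, 76) = 1, 39 is invertible modulo 76. Euclid's algorithm: 76 = 1·39 + 37, 39 = 1·37 + 2, 37 = 18·2 + 1; back-substituting gives 1 = 39·39 − 20·76, so 39⁻¹ ≡ 39 (mod 76).
Then y ↦ 39(y − 64) is a two-sided inverse to f, so every y ∈ ℤ/76ℤ has a preimage.
So f is surjective.
Since f is surjective, we find f⁻¹(64): we need 39x ≡ 64 − 64 ≡ 0 (mod 76). Using 39⁻¹ = 39: x ≡ 39·0 = 0, so x = 0.
Check: f(0) = 39·0 + 64 = 64 ≡ 64 (mod 76).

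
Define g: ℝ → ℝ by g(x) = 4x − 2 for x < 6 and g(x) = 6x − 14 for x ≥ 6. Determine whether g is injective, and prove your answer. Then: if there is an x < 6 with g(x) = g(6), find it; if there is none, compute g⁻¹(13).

Both pieces are strictly increasing (slopes 4 and 6), so each is injective on its own interval.
The left piece maps (−∞, 6) onto (−∞, 22); the right piece maps [6, ∞) onto [22, ∞).
These images are disjoint, so no value is attained by both pieces. Therefore g is injective.
Because the two images are disjoint, no x < 6 has g(x) = g(6), so we compute g⁻¹(13): 13 lies in (−∞, 22), so solve 4x − 2 = 13: x = (13 + 2)/4 = 15/4.

15/4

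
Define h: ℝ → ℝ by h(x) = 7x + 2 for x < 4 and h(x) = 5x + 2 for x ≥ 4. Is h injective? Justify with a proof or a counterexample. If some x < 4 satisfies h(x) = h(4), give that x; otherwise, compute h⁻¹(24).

20/7

Both pieces are strictly increasing (slopes 7 and 5), so each is injective on its own interval.
The left piece maps (−∞, 4) onto (−∞, 30); the right piece maps [4, ∞) onto [22, ∞).
These images overlap. In particular h(4) = 22 (right piece), and solving 7x + 2 = 22 on the left piece gives x = 20/7 < 4.
So h(20/7) = h(4) with 20/7 ≠ 4, and h is not injective. This x = 20/7 is the requested value below 4.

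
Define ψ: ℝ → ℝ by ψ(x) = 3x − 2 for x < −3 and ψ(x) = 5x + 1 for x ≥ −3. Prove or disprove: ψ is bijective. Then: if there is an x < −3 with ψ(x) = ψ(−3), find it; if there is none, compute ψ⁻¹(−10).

-4

Both pieces are strictly increasing (slopes 3 and 5), so each is injective on its own interval.
The left piece maps (−∞, −3) onto (−∞, −11); the right piece maps [−3, ∞) onto [−14, ∞).
These images overlap. In particular ψ(−3) = −14 (right piece), and solving 3x − 2 = −14 on the left piece gives x = −4 < −3.
So ψ(−4) = ψ(−3) with −4 ≠ −3, and ψ is not injective, hence not bijective. This x = −4 is the requested value below −3.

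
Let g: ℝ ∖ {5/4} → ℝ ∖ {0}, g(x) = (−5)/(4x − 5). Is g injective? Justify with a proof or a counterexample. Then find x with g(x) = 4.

15/16

Suppose g(a) = g(b). Cross-multiplying: (−5)(4b − 5) = (−5)(4a − 5).
Expanding both sides and cancelling the symmetric terms leaves 20·(a − b) = 0. Since 20 ≠ 0, a = b. Hence g is injective.
Solving g(x) = 4: cross-multiplying gives −5 = 4(4x − 5), which rearranges to −16x = −15, so x = 15/16.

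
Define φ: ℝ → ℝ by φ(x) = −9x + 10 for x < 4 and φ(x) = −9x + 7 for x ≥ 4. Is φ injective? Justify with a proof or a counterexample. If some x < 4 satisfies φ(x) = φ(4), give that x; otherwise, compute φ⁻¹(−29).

Both pieces are strictly decreasing (slopes −9 and −9), so each is injective on its own interval.
The left piece maps (−∞, 4) onto (−26, ∞); the right piece maps [4, ∞) onto (−∞, −29].
These images are disjoint, so no value is attained by both pieces. Thus φ is injective.
Because the two images are disjoint, no x < 4 has φ(x) = φ(4), so we compute φ⁻¹(−29): −29 lies in (−∞, −29], so solve −9x + 7 = −29: x = (−29 − 7)/(−9) = 4.

4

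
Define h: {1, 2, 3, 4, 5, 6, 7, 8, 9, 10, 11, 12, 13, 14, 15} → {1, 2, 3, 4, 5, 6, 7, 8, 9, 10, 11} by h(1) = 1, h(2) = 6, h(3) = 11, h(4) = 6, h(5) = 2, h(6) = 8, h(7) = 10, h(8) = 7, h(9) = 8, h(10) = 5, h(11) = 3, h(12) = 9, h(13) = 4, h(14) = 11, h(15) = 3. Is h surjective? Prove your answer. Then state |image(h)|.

Every element of the codomain has a preimage: 1 = h(1), 2 = h(5), 3 = h(11), 4 = h(13), 5 = h(10), 6 = h(2), 7 = h(8), 8 = h(6), 9 = h(12), 10 = h(7), 11 = h(3).
Therefore h is surjective.
The image of h is {1, 2, 3, 4, 5, 6, 7, 8, 9, 10, 11}, which has 11 elements.

11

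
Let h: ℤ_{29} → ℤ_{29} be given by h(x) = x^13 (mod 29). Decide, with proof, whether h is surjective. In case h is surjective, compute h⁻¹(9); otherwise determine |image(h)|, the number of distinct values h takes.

13

Since 29 is prime, the nonzero elements of ℤ_{29} form a cyclic group of order 28.
As gcd(13, 28) = 1, raising to the 13th power is a bijection on this group: if u^13 ≡ v^13 then (uv^{−1})^13 = 1, and the only element of order dividing gcd(13, 28) = 1 is 1, so u = v.
With h(0) = 0 this makes h injective on all of ℤ_{29}, hence bijective (finite equal-size domain and codomain). In particular h is surjective.
Since h is surjective, we find the preimage of 9. The inverse of x ↦ x^13 on (ℤ_{29})^× is x ↦ x^13, because 13·13 = 169 = 6·28 + 1 ≡ 1 (mod 28) and x^{28} = 1 for x ≠ 0 (Fermat). So h⁻¹(9) = 9^13 mod 29.
Repeated squaring mod 29: 9^1 ≡ 9, 9^2 ≡ 9² = 81 ≡ 23, 9^4 ≡ 23² = 529 ≡ 7, 9^8 ≡ 7² = 49 ≡ 20. Since 13 = 8 + 4 + 1, 9^13 ≡ 20·7·9: 20·7 = 140 ≡ 24, then 24·9 = 216 ≡ 13. So 9^13 ≡ 13 (mod 29).
Hence h⁻¹(9) = 13.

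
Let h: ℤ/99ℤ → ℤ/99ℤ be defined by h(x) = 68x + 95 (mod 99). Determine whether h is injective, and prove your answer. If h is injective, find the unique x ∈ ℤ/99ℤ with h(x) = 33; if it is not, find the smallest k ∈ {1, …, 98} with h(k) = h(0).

2

If h(s) = h(t), then 68s ≡ 68t (mod 99). Because gcd(68, 99) = 1, we may cancel 68 to get s ≡ t (mod 99).
So h is injective.
We now compute 68⁻¹ mod 99 explicitly. Euclid's algorithm: 99 = 1·68 + 31, 68 = 2·31 + 6, 31 = 5·6 + 1; back-substituting gives 1 = 83·68 − 57·99, so 68⁻¹ ≡ 83 (mod 99).
Since h is injective, we compute h⁻¹(33): solve 68x + 95 ≡ 33 (mod 99), i.e. 68x ≡ 37 (mod 99).
Multiplying by 68⁻¹ = 83 gives x ≡ 83·37 = 3071 = 31·99 + 2 ≡ 2 (mod 99).
Check: h(2) = 68·2 + 95 = 231 = 2·99 + 33 ≡ 33 (mod 99).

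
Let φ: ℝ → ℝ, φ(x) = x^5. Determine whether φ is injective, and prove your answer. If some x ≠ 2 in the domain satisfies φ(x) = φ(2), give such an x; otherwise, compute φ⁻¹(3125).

5

On ℝ, x ↦ x^5 is strictly increasing (since 5 is odd), so φ(x_1) = φ(x_2) forces x_1 = x_2. Thus φ is injective.
Since x ↦ x^5 is strictly increasing on ℝ, it is injective there, so no x ≠ 2 in the domain has φ(x) = φ(2). We therefore compute φ⁻¹(3125) = 3125^{1/5} = 5 (indeed 5^5 = 3125).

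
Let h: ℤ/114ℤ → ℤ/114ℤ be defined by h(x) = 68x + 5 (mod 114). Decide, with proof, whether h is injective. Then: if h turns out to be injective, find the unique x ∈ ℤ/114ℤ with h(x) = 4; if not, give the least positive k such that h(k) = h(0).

We have gcd(68, 114) = 2 > 1. Taking x_1 = 0 and x_2 = 57: h(0) = 5 and h(57) = 68·57 + 5 = 3881 ≡ 5 (mod 114).
So h(0) = h(57) while 0 ≠ 57, therefore h is not injective.
Since h is not injective, we find the least positive k with h(k) = h(0): this means 68k ≡ 0 (mod 114), i.e. 114 ∣ 68k. Since gcd(68, 114) = 2, dividing through by 2 this holds exactly when 57 ∣ 34k, and as gcd(34, 57) = 1, exactly when 57 ∣ k.
The smallest positive such k is 57.

57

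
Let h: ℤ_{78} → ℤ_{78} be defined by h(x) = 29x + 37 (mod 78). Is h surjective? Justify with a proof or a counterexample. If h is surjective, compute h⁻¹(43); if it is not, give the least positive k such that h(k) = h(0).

54

Since gcd(29, 78) = 1, 29 is invertible modulo 78. Euclid's algorithm: 78 = 2·29 + 20, 29 = 1·20 + 9, 20 = 2·9 + 2, 9 = 4·2 + 1; back-substituting gives 1 = 35·29 − 13·78, so 29⁻¹ ≡ 35 (mod 78).
Then y ↦ 35(y − 37) is a two-sided inverse to h, so every y ∈ ℤ_{78} has a preimage.
Therefore h is surjective.
Since h is surjective, we find h⁻¹(43): we need 29x ≡ 43 − 37 ≡ 6 (mod 78). Using 29⁻¹ = 35: x ≡ 35·6 = 210 = 2·78 + 54, so x = 54.
Check: h(54) = 29·54 + 37 = 1603 = 20·78 + 43 ≡ 43 (mod 78).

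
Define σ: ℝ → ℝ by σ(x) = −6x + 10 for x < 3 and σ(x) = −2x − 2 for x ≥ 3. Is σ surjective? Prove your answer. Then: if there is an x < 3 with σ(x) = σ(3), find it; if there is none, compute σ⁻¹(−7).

Both pieces are strictly decreasing (slopes −6 and −2), so each is injective on its own interval.
The left piece maps (−∞, 3) onto (−8, ∞); the right piece maps [3, ∞) onto (−∞, −8].
These images together cover ℝ, so σ is surjective.
Because the two images are disjoint, no x < 3 has σ(x) = σ(3), so we compute σ⁻¹(−7): −7 lies in (−8, ∞), so solve −6x + 10 = −7: x = (−7 − 10)/(−6) = 17/6.

17/6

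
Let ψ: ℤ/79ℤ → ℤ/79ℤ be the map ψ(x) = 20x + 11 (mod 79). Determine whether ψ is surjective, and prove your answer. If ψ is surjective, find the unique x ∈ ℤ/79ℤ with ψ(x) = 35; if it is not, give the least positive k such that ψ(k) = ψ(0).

Recall: ψ is surjective if every y in the codomain equals ψ(x) for some x in the domain.
Since gcd(20, 79) = 1, 20 is invertible modulo 79. Euclid's algorithm: 79 = 3·20 + 19, 20 = 1·19 + 1; back-substituting gives 1 = 4·20 − 1·79, so 20⁻¹ ≡ 4 (mod 79).
For any y ∈ ℤ/79ℤ, x = 4(y − 11) mod 79 satisfies ψ(x) = 20·4(y − 11) + 11 ≡ y (since 20·4 ≡ 1 mod 79). So every y has a preimage.
Hence ψ is surjective.
Since ψ is surjective, we compute ψ⁻¹(35): solve 20x + 11 ≡ 35 (mod 79), i.e. 20x ≡ 24 (mod 79).
Multiplying by 20⁻¹ = 4 gives x ≡ 4·24 = 96 = 1·79 + 17 ≡ 17 (mod 79).
Check: ψ(17) = 20·17 + 11 = 351 = 4·79 + 35 ≡ 35 (mod 79).

17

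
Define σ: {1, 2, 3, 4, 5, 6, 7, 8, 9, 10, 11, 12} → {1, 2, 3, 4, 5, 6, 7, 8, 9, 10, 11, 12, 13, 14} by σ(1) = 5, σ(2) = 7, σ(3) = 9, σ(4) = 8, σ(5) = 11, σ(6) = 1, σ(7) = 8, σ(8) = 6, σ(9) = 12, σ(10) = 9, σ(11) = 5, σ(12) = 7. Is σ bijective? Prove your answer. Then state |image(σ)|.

8

σ(4) = 8 = σ(7) with 4 ≠ 7, so σ is not injective, hence not bijective.
The image of σ is {1, 5, 6, 7, 8, 9, 11, 12}, which has 8 elements.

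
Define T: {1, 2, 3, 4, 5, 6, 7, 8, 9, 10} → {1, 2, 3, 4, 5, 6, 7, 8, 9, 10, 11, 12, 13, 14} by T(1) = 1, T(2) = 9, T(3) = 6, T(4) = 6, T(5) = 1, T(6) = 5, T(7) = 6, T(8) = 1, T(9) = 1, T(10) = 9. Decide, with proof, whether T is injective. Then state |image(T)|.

4

T(3) = 6 = T(4) with 3 ≠ 4, so T is not injective.
The image of T is {1, 5, 6, 9}, which has 4 elements.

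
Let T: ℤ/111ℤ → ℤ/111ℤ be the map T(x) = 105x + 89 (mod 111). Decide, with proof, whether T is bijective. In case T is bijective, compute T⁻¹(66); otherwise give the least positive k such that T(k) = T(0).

37

We have gcd(105, 111) = 3 > 1. Taking a = 0 and b = 37: T(0) = 89 and T(37) = 105·37 + 89 = 3974 ≡ 89 (mod 111).
So T(0) = T(37) while 0 ≠ 37, hence T is not injective, hence not bijective.
Since T is not bijective, we find the least positive k with T(k) = T(0): this means 105k ≡ 0 (mod 111), i.e. 111 ∣ 105k. Since gcd(105, 111) = 3, dividing through by 3 this holds exactly when 37 ∣ 35k, and as gcd(35, 37) = 1, exactly when 37 ∣ k.
The smallest positive such k is 37.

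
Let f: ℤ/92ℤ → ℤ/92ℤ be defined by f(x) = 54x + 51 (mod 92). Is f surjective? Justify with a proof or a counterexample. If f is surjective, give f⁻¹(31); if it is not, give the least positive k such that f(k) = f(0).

Since gcd(54, 92) = 2, we have 54x ≡ 0 (mod 2) for all x, so f(x) ≡ 1 (mod 2).
But 0 ≢ 1 (mod 2), so 0 ∈ ℤ/92ℤ has no preimage. Thus f is not surjective.
Since f is not surjective, we find the least positive k with f(k) = f(0): this means 54k ≡ 0 (mod 92), i.e. 92 ∣ 54k. Since gcd(54, 92) = 2, dividing through by 2 this holds exactly when 46 ∣ 27k, and as gcd(27, 46) = 1, exactly when 46 ∣ k.
The smallest positive such k is 46.

46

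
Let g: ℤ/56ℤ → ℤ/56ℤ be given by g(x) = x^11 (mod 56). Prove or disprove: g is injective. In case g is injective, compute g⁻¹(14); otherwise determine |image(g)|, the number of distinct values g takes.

35

g(0) = 0^11 = 0.
g(14): Repeated squaring mod 56: 14^1 ≡ 14, 14^2 ≡ 14² = 196 ≡ 28, 14^4 ≡ 28² = 784 ≡ 0, 14^8 ≡ 0² = 0. Since 11 = 8 + 2 + 1, 14^11 ≡ 0·28·14: 0·28 = 0, then 0·14 = 0. So 14^11 ≡ 0 (mod 56).
So g(0) = g(14) = 0 while 0 ≠ 14, thus g is not injective.
Since g is not injective, we determine |image(g)|. Computing x^11 mod 56 for each x (by repeated squaring, reducing mod 56 at every step), the values g(0), g(1), …, g(55) are: 0, 1, 32, 19, 16, 45, 48, 7, 8, 25, 40, 51, 24, 13, 0, 15, 32, 33, 16, 3, 48, 21, 8, 39, 40, 9, 24, 27, 0, 29, 32, 47, 16, 17, 48, 35, 8, 53, 40, 23, 24, 41, 0, 43, 32, 5, 16, 31, 48, 49, 8, 11, 40, 37, 24, 55.
The distinct values are {0, 1, 3, 5, 7, 8, 9, 11, 13, 15, 16, 17, 19, 21, 23, 24, 25, 27, 29, 31, 32, 33, 35, 37, 39, 40, 41, 43, 45, 47, 48, 49, 51, 53, 55}; there are 35 of them.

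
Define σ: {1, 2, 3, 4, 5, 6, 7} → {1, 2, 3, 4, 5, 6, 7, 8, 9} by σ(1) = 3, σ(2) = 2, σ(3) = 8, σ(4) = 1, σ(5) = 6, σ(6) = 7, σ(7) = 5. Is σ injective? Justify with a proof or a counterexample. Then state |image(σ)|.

The values σ(1), …, σ(7) are 3, 2, 8, 1, 6, 7, 5 — all distinct.
So σ(x_1) = σ(x_2) only when x_1 = x_2, and σ is injective.
The image of σ is {1, 2, 3, 5, 6, 7, 8}, which has 7 elements.

7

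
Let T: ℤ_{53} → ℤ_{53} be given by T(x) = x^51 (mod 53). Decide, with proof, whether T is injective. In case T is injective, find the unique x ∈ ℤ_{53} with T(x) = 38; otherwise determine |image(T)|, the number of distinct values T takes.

Since 53 is prime, the nonzero elements of ℤ_{53} form a cyclic group of order 52.
As gcd(51, 52) = 1, raising to the 51st power is a bijection on this group: if s^51 ≡ t^51 then (st^{−1})^51 = 1, and the only element of order dividing gcd(51, 52) = 1 is 1, so s = t.
With T(0) = 0 this makes T injective on all of ℤ_{53}, hence bijective (finite equal-size domain and codomain). In particular T is injective.
Since T is injective, we find the preimage of 38. The inverse of x ↦ x^51 on (ℤ_{53})^× is x ↦ x^51, because 51·51 = 2601 = 50·52 + 1 ≡ 1 (mod 52) and x^{52} = 1 for x ≠ 0 (Fermat). So T⁻¹(38) = 38^51 mod 53.
Repeated squaring mod 53: 38^1 ≡ 38, 38^2 ≡ 38² = 1444 ≡ 13, 38^4 ≡ 13² = 169 ≡ 10, 38^8 ≡ 10² = 100 ≡ 47, 38^16 ≡ 47² = 2209 ≡ 36, 38^32 ≡ 36² = 1296 ≡ 24. Since 51 = 32 + 16 + 2 + 1, 38^51 ≡ 24·36·13·38: 24·36 = 864 ≡ 16, then 16·13 = 208 ≡ 49, then 49·38 = 1862 ≡ 7. So 38^51 ≡ 7 (mod 53).
Hence T⁻¹(38) = 7.

7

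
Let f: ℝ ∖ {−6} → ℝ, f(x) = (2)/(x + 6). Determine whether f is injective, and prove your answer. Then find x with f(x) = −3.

Suppose f(a) = f(b). Cross-multiplying: (2)(b + 6) = (2)(a + 6).
Expanding both sides and cancelling the symmetric terms leaves −2·(a − b) = 0. Since −2 ≠ 0, a = b. Hence f is injective.
Solving f(x) = −3: cross-multiplying gives 2 = −3(x + 6), which rearranges to 3x = −20, so x = −20/3.

-20/3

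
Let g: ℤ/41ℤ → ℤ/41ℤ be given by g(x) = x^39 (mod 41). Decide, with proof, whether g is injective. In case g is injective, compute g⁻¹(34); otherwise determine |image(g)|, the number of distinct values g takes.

35

Since 41 is prime, the nonzero elements of ℤ/41ℤ form a cyclic group of order 40.
As gcd(39, 40) = 1, raising to the 39th power is a bijection on this group: if u^39 ≡ v^39 then (uv^{−1})^39 = 1, and the only element of order dividing gcd(39, 40) = 1 is 1, so u = v.
With g(0) = 0 this makes g injective on all of ℤ/41ℤ, hence bijective (finite equal-size domain and codomain). In particular g is injective.
Since g is injective, we find the preimage of 34. The inverse of x ↦ x^39 on (ℤ/41ℤ)^× is x ↦ x^39, because 39·39 = 1521 = 38·40 + 1 ≡ 1 (mod 40) and x^{40} = 1 for x ≠ 0 (Fermat). So g⁻¹(34) = 34^39 mod 41.
Repeated squaring mod 41: 34^1 ≡ 34, 34^2 ≡ 34² = 1156 ≡ 8, 34^4 ≡ 8² = 64 ≡ 23, 34^8 ≡ 23² = 529 ≡ 37, 34^16 ≡ 37² = 1369 ≡ 16, 34^32 ≡ 16² = 256 ≡ 10. Since 39 = 32 + 4 + 2 + 1, 34^39 ≡ 10·23·8·34: 10·23 = 230 ≡ 25, then 25·8 = 200 ≡ 36, then 36·34 = 1224 ≡ 35. So 34^39 ≡ 35 (mod 41).
Hence g⁻¹(34) = 35.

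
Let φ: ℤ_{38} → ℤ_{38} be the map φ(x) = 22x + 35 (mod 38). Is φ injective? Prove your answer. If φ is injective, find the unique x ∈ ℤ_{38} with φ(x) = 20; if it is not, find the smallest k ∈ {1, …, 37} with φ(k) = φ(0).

We have gcd(22, 38) = 2 > 1. Taking s = 0 and t = 19: φ(0) = 35 and φ(19) = 22·19 + 35 = 453 ≡ 35 (mod 38).
So φ(0) = φ(19) while 0 ≠ 19, hence φ is not injective.
Since φ is not injective, we find the least positive k with φ(k) = φ(0): this means 22k ≡ 0 (mod 38), i.e. 38 ∣ 22k. Since gcd(22, 38) = 2, dividing through by 2 this holds exactly when 19 ∣ 11k, and as gcd(11, 19) = 1, exactly when 19 ∣ k.
The smallest positive such k is 19.

19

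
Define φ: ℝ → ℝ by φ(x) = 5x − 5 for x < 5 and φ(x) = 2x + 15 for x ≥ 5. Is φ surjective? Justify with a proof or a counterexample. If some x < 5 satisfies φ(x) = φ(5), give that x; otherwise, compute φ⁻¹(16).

Both pieces are strictly increasing (slopes 5 and 2), so each is injective on its own interval.
The left piece maps (−∞, 5) onto (−∞, 20); the right piece maps [5, ∞) onto [25, ∞).
The union (−∞, 20) ∪ [25, ∞) omits the interval between 20 and 25; in particular 20 has no preimage. So φ is not surjective.
Because the two images are disjoint, no x < 5 has φ(x) = φ(5), so we compute φ⁻¹(16): 16 lies in (−∞, 20), so solve 5x − 5 = 16: x = (16 + 5)/5 = 21/5.

21/5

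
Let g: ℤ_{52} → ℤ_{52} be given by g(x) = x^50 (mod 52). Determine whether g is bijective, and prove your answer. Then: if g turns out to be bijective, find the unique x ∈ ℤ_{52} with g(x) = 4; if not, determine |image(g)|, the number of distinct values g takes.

g(12): Repeated squaring mod 52: 12^1 ≡ 12, 12^2 ≡ 12² = 144 ≡ 40, 12^4 ≡ 40² = 1600 ≡ 40, 12^8 ≡ 40² = 1600 ≡ 40, 12^16 ≡ 40² = 1600 ≡ 40, 12^32 ≡ 40² = 1600 ≡ 40. Since 50 = 32 + 16 + 2, 12^50 ≡ 40·40·40: 40·40 = 1600 ≡ 40, then 40·40 = 1600 ≡ 40. So 12^50 ≡ 40 (mod 52).
g(14): Repeated squaring mod 52: 14^1 ≡ 14, 14^2 ≡ 14² = 196 ≡ 40, 14^4 ≡ 40² = 1600 ≡ 40, 14^8 ≡ 40² = 1600 ≡ 40, 14^16 ≡ 40² = 1600 ≡ 40, 14^32 ≡ 40² = 1600 ≡ 40. Since 50 = 32 + 16 + 2, 14^50 ≡ 40·40·40: 40·40 = 1600 ≡ 40, then 40·40 = 1600 ≡ 40. So 14^50 ≡ 40 (mod 52).
So g(12) = g(14) = 40 while 12 ≠ 14, thus g is not injective, hence not bijective.
Since g is not bijective, we determine |image(g)|. Computing x^50 mod 52 for each x (by repeated squaring, reducing mod 52 at every step), the values g(0), g(1), …, g(51) are: 0, 1, 4, 9, 16, 25, 36, 49, 12, 29, 48, 17, 40, 13, 40, 17, 48, 29, 12, 49, 36, 25, 16, 9, 4, 1, 0, 1, 4, 9, 16, 25, 36, 49, 12, 29, 48, 17, 40, 13, 40, 17, 48, 29, 12, 49, 36, 25, 16, 9, 4, 1.
The distinct values are {0, 1, 4, 9, 12, 13, 16, 17, 25, 29, 36, 40, 48, 49}; there are 14 of them.

14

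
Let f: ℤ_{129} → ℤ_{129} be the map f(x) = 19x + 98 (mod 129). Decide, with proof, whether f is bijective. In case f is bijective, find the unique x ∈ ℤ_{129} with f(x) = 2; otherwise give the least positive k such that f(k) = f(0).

Suppose f(x_1) = f(x_2) in ℤ_{129}. Then 19x_1 + 98 ≡ 19x_2 + 98 (mod 129), therefore 19(x_1 − x_2) ≡ 0 (mod 129).
Since gcd(19, 129) = 1, 19 is invertible modulo 129, so x_1 − x_2 ≡ 0 (mod 129), i.e. x_1 = x_2.
We now compute 19⁻¹ mod 129 explicitly. Euclid's algorithm: 129 = 6·19 + 15, 19 = 1·15 + 4, 15 = 3·4 + 3, 4 = 1·3 + 1; back-substituting gives 1 = 34·19 − 5·129, so 19⁻¹ ≡ 34 (mod 129).
For any y ∈ ℤ_{129}, x = 34(y − 98) mod 129 satisfies f(x) = 19·34(y − 98) + 98 ≡ y (since 19·34 ≡ 1 mod 129). So every y has a preimage.
Thus f is bijective.
Since f is bijective, we compute f⁻¹(2): solve 19x + 98 ≡ 2 (mod 129), i.e. 19x ≡ 33 (mod 129).
Multiplying by 19⁻¹ = 34 gives x ≡ 34·33 = 1122 = 8·129 + 90 ≡ 90 (mod 129).
Check: f(90) = 19·90 + 98 = 1808 = 14·129 + 2 ≡ 2 (mod 129).

90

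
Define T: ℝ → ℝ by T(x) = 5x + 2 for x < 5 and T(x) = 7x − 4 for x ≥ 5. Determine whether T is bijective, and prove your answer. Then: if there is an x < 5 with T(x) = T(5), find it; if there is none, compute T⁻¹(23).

Both pieces are strictly increasing (slopes 5 and 7), so each is injective on its own interval.
The left piece maps (−∞, 5) onto (−∞, 27); the right piece maps [5, ∞) onto [31, ∞).
The images leave a gap (27 has no preimage), so T is not surjective, hence not bijective.
Because the two images are disjoint, no x < 5 has T(x) = T(5), so we compute T⁻¹(23): 23 lies in (−∞, 27), so solve 5x + 2 = 23: x = (23 − 2)/5 = 21/5.

21/5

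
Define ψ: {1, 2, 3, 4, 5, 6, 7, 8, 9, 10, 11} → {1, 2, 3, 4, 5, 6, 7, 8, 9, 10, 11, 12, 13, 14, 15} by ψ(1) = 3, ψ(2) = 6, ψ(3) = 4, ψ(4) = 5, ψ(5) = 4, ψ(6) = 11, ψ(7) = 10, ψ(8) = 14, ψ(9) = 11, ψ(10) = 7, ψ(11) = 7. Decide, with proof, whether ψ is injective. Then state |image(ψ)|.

8

ψ(3) = 4 = ψ(5) with 3 ≠ 5, so ψ is not injective.
The image of ψ is {3, 4, 5, 6, 7, 10, 11, 14}, which has 8 elements.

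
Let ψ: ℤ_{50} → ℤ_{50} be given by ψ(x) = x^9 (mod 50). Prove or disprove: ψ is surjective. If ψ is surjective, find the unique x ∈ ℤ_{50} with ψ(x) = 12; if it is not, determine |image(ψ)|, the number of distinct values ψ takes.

42

ψ(0) = 0^9 = 0.
ψ(10): Repeated squaring mod 50: 10^1 ≡ 10, 10^2 ≡ 10² = 100 ≡ 0, 10^4 ≡ 0² = 0, 10^8 ≡ 0² = 0. Since 9 = 8 + 1, 10^9 ≡ 0·10: 0·10 = 0. So 10^9 ≡ 0 (mod 50).
So ψ(0) = ψ(10) = 0 while 0 ≠ 10, thus ψ is not injective.
A non-injective map from the 50-element set ℤ_{50} to itself takes at most 49 distinct values, so it cannot be surjective. So ψ is not surjective.
Since ψ is not surjective, we determine |image(ψ)|. Computing x^9 mod 50 for each x (by repeated squaring, reducing mod 50 at every step), the values ψ(0), ψ(1), …, ψ(49) are: 0, 1, 12, 33, 44, 25, 46, 7, 28, 39, 0, 41, 2, 23, 34, 25, 36, 47, 18, 29, 0, 31, 42, 13, 24, 25, 26, 37, 8, 19, 0, 21, 32, 3, 14, 25, 16, 27, 48, 9, 0, 11, 22, 43, 4, 25, 6, 17, 38, 49.
The distinct values are {0, 1, 2, 3, 4, 6, 7, 8, 9, 11, 12, 13, 14, 16, 17, 18, 19, 21, 22, 23, 24, 25, 26, 27, 28, 29, 31, 32, 33, 34, 36, 37, 38, 39, 41, 42, 43, 44, 46, 47, 48, 49}; there are 42 of them.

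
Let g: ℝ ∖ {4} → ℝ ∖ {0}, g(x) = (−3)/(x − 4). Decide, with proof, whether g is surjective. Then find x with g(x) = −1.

7

For any y ≠ 0, solving y(x − 4) = −3 for x gives a well-defined x ≠ 4. So g is surjective.
Solving g(x) = −1: cross-multiplying gives −3 = −1(x − 4), which rearranges to 1x = 7, so x = 7.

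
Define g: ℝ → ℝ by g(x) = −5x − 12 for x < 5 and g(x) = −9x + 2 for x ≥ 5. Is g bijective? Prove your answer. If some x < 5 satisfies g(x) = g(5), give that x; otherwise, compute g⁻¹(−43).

Both pieces are strictly decreasing (slopes −5 and −9), so each is injective on its own interval.
The left piece maps (−∞, 5) onto (−37, ∞); the right piece maps [5, ∞) onto (−∞, −43].
The images leave a gap (−37 has no preimage), so g is not surjective, hence not bijective.
Because the two images are disjoint, no x < 5 has g(x) = g(5), so we compute g⁻¹(−43): −43 lies in (−∞, −43], so solve −9x + 2 = −43: x = (−43 − 2)/(−9) = 5.

5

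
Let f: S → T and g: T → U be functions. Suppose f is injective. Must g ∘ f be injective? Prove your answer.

not injective

No. Take S = T = U = {1, 2}, f = identity (injective), and g(x) = 1 for every x.
Then (g ∘ f)(1) = 1 = (g ∘ f)(2) with 1 ≠ 2, so g ∘ f is not injective.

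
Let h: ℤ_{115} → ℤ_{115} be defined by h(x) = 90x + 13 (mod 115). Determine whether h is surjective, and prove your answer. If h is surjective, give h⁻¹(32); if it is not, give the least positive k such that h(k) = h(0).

23

Recall that surjectivity means every element of the codomain has a preimage under h.
Since gcd(90, 115) = 5, we have 90x ≡ 0 (mod 5) for all x, so h(x) ≡ 3 (mod 5).
But 0 ≢ 3 (mod 5), so 0 ∈ ℤ_{115} has no preimage. Thus h is not surjective.
Since h is not surjective, we find the least positive k with h(k) = h(0): this means 90k ≡ 0 (mod 115), i.e. 115 ∣ 90k. Since gcd(90, 115) = 5, dividing through by 5 this holds exactly when 23 ∣ 18k, and as gcd(18, 23) = 1, exactly when 23 ∣ k.
The smallest positive such k is 23.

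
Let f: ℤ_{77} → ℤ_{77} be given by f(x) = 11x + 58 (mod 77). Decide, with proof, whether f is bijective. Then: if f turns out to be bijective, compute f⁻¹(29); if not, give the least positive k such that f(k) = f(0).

7

Recall: injectivity means: for all a, b in the domain, f(a) = f(b) implies a = b.
We have gcd(11, 77) = 11 > 1. Taking a = 0 and b = 7: f(0) = 58 and f(7) = 11·7 + 58 = 135 ≡ 58 (mod 77).
So f(0) = f(7) while 0 ≠ 7, therefore f is not injective, hence not bijective.
Since f is not bijective, we find the least positive k with f(k) = f(0): this means 11k ≡ 0 (mod 77), i.e. 77 ∣ 11k. Since gcd(11, 77) = 11, dividing through by 11 this holds exactly when 7 ∣ k.
The smallest positive such k is 7.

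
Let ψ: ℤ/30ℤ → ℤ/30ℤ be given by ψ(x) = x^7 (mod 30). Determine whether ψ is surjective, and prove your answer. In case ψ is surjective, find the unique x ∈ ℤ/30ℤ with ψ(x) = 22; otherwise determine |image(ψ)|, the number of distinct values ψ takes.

28

Computing x^7 mod 30 for each x (by repeated squaring, reducing mod 30 at every step), the values ψ(0), ψ(1), …, ψ(29) are: 0, 1, 8, 27, 4, 5, 6, 13, 2, 9, 10, 11, 18, 7, 14, 15, 16, 23, 12, 19, 20, 21, 28, 17, 24, 25, 26, 3, 22, 29.
Every element of ℤ/30ℤ appears exactly once in this list, so ψ is a bijection, and in particular surjective.
Since ψ is surjective, we read off the preimage of 22 from the same table: ψ(28) = 22, so ψ⁻¹(22) = 28.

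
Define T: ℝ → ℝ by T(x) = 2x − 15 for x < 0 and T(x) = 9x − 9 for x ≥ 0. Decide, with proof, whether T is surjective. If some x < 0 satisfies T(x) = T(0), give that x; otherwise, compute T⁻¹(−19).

Both pieces are strictly increasing (slopes 2 and 9), so each is injective on its own interval.
The left piece maps (−∞, 0) onto (−∞, −15); the right piece maps [0, ∞) onto [−9, ∞).
The union (−∞, −15) ∪ [−9, ∞) omits the interval between −15 and −9; in particular −15 has no preimage. So T is not surjective.
Because the two images are disjoint, no x < 0 has T(x) = T(0), so we compute T⁻¹(−19): −19 lies in (−∞, −15), so solve 2x − 15 = −19: x = (−19 + 15)/2 = −2.

-2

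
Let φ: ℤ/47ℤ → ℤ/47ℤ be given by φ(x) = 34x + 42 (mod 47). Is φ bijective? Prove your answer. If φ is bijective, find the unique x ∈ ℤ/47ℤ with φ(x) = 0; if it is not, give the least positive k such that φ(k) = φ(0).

43

Recall: injectivity means: for all a, b in the domain, φ(a) = φ(b) implies a = b.
If φ(a) = φ(b), then 34a ≡ 34b (mod 47). Because gcd(34, 47) = 1, we may cancel 34 to get a ≡ b (mod 47).
We now compute 34⁻¹ mod 47 explicitly. Euclid's algorithm: 47 = 1·34 + 13, 34 = 2·13 + 8, 13 = 1·8 + 5, 8 = 1·5 + 3, 5 = 1·3 + 2, 3 = 1·2 + 1; back-substituting gives 1 = 18·34 − 13·47, so 34⁻¹ ≡ 18 (mod 47).
Then y ↦ 18(y − 42) is a two-sided inverse to φ, so every y ∈ ℤ/47ℤ has a preimage.
Hence φ is bijective.
Since φ is bijective, we find φ⁻¹(0): we need 34x ≡ 0 − 42 ≡ 5 (mod 47). Using 34⁻¹ = 18: x ≡ 18·5 = 90 = 1·47 + 43, so x = 43.
Check: φ(43) = 34·43 + 42 = 1504 = 32·47 + 0 ≡ 0 (mod 47).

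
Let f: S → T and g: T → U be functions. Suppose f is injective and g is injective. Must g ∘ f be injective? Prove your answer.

Suppose (g ∘ f)(u) = (g ∘ f)(v), i.e. g(f(u)) = g(f(v)).
Since g is injective, f(u) = f(v). Since f is injective, u = v. Hence g ∘ f is injective.

injective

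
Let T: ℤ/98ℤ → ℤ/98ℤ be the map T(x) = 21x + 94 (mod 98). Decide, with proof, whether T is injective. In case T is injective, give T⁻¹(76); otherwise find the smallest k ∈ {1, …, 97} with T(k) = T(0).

14

We have gcd(21, 98) = 7 > 1. Taking u = 0 and v = 14: T(0) = 94 and T(14) = 21·14 + 94 = 388 ≡ 94 (mod 98).
So T(0) = T(14) while 0 ≠ 14, hence T is not injective.
Since T is not injective, we find the least positive k with T(k) = T(0): this means 21k ≡ 0 (mod 98), i.e. 98 ∣ 21k. Since gcd(21, 98) = 7, dividing through by 7 this holds exactly when 14 ∣ 3k, and as gcd(3, 14) = 1, exactly when 14 ∣ k.
The smallest positive such k is 14.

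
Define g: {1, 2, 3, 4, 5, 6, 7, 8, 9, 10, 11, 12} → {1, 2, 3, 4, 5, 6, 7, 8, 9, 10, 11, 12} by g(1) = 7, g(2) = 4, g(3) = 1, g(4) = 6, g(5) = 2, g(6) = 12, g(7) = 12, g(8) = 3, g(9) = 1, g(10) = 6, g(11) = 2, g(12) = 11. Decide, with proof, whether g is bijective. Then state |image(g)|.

8

g(6) = 12 = g(7) with 6 ≠ 7, so g is not injective, hence not bijective.
The image of g is {1, 2, 3, 4, 6, 7, 11, 12}, which has 8 elements.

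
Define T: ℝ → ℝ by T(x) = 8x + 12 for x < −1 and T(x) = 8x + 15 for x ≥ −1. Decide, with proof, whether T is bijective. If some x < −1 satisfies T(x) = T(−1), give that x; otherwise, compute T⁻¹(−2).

Both pieces are strictly increasing (slopes 8 and 8), so each is injective on its own interval.
The left piece maps (−∞, −1) onto (−∞, 4); the right piece maps [−1, ∞) onto [7, ∞).
The images leave a gap (4 has no preimage), so T is not surjective, hence not bijective.
Because the two images are disjoint, no x < −1 has T(x) = T(−1), so we compute T⁻¹(−2): −2 lies in (−∞, 4), so solve 8x + 12 = −2: x = (−2 − 12)/8 = −7/4.

-7/4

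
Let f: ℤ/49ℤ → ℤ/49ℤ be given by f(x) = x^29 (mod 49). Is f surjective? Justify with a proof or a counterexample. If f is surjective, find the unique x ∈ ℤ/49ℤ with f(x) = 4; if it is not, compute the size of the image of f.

43

f(0) = 0^29 = 0.
f(7): Repeated squaring mod 49: 7^1 ≡ 7, 7^2 ≡ 7² = 49 ≡ 0, 7^4 ≡ 0² = 0, 7^8 ≡ 0² = 0, 7^16 ≡ 0² = 0. Since 29 = 16 + 8 + 4 + 1, 7^29 ≡ 0·0·0·7: 0·0 = 0, then 0·0 = 0, then 0·7 = 0. So 7^29 ≡ 0 (mod 49).
So f(0) = f(7) = 0 while 0 ≠ 7, thus f is not injective.
A non-injective map from the 49-element set ℤ/49ℤ to itself takes at most 48 distinct values, so it cannot be surjective. Thus f is not surjective.
Since f is not surjective, we determine |image(f)|. Computing x^29 mod 49 for each x (by repeated squaring, reducing mod 49 at every step), the values f(0), f(1), …, f(48) are: 0, 1, 11, 5, 23, 3, 6, 0, 8, 25, 33, 2, 17, 13, 0, 15, 39, 12, 30, 31, 20, 0, 22, 4, 40, 9, 45, 27, 0, 29, 18, 19, 37, 10, 34, 0, 36, 32, 47, 16, 24, 41, 0, 43, 46, 26, 44, 38, 48.
The distinct values are {0, 1, 2, 3, 4, 5, 6, 8, 9, 10, 11, 12, 13, 15, 16, 17, 18, 19, 20, 22, 23, 24, 25, 26, 27, 29, 30, 31, 32, 33, 34, 36, 37, 38, 39, 40, 41, 43, 44, 45, 46, 47, 48}; there are 43 of them.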